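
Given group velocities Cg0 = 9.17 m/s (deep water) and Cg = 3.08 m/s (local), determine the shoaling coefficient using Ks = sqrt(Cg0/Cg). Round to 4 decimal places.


Ks = sqrt(Cg0 / Cg)
Ks = sqrt(9.17 / 3.08)
Ks = sqrt(2.9773)
Ks = 1.7255

1.7255


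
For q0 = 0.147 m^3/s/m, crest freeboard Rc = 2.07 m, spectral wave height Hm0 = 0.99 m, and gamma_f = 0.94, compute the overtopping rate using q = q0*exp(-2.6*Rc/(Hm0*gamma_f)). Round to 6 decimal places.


q = q0 * exp(-2.6 * Rc / (Hm0 * gamma_f))
Exponent = -2.6 * 2.07 / (0.99 * 0.94)
= -2.6 * 2.07 / 0.9306
= -5.783366
exp(-5.783366) = 0.003078
q = 0.147 * 0.003078
q = 0.000453 m^3/s/m

0.000453


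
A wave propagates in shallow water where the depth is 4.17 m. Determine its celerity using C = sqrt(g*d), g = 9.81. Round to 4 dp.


Using the shallow-water approximation:
C = sqrt(g * d) = sqrt(9.81 * 4.17)
C = sqrt(40.9077)
C = 6.3959 m/s

6.3959


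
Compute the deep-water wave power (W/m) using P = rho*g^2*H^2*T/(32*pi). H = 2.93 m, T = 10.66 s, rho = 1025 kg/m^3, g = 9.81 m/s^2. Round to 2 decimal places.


P = rho * g^2 * H^2 * T / (32 * pi)
P = 1025 * 9.81^2 * 2.93^2 * 10.66 / (32 * pi)
P = 1025 * 96.2361 * 8.5849 * 10.66 / 100.53096
P = 89795.48 W/m

89795.48


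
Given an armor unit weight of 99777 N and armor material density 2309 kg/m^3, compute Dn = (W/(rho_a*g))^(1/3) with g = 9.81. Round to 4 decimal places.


V = W / (rho_a * g)
V = 99777 / (2309 * 9.81)
V = 99777 / 22651.29
V = 4.404915 m^3
Dn = V^(1/3) = 4.404915^(1/3)
Dn = 1.6393 m

1.6393


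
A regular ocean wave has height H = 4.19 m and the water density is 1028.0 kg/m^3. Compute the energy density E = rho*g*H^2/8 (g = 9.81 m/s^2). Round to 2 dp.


E = (1/8) * rho * g * H^2
E = (1/8) * 1028.0 * 9.81 * 4.19^2
E = 0.125 * 1028.0 * 9.81 * 17.5561
E = 22130.96 J/m^2

22130.96


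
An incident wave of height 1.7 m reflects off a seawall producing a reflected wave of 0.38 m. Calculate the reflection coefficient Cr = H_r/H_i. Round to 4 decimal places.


Cr = H_r / H_i
Cr = 0.38 / 1.7
Cr = 0.2235

0.2235


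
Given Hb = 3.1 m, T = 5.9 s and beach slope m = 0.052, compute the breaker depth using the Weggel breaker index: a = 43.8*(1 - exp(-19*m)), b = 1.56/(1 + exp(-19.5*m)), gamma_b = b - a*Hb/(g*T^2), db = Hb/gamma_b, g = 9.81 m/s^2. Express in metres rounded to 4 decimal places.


a = 43.8 * (1 - exp(-19 * m))
exp(-19 * 0.052) = exp(-0.9880) = 0.372321
a = 43.8 * (1 - 0.372321) = 27.492358
b = 1.56 / (1 + exp(-19.5 * m))
exp(-19.5 * 0.052) = exp(-1.0140) = 0.362765
b = 1.56 / (1 + 0.362765) = 1.144731
Hb / (g * T^2) = 3.1 / (9.81 * 5.9^2) = 3.1 / 341.4861 = 0.00907797
gamma_b = b - a * Hb/(g*T^2) = 1.144731 - 27.492358 * 0.00907797 = 0.895157
db = Hb / gamma_b = 3.1 / 0.895157
db = 3.4631 m

3.4631


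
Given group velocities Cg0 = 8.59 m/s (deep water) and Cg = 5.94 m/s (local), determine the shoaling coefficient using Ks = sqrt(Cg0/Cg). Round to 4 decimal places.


Ks = sqrt(Cg0 / Cg)
Ks = sqrt(8.59 / 5.94)
Ks = sqrt(1.4461)
Ks = 1.2026

1.2026


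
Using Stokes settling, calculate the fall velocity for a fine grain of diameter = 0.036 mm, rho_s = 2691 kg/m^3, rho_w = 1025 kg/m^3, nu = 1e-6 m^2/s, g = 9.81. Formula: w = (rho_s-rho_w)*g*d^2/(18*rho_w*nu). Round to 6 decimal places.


w = (rho_s - rho_w) * g * d^2 / (18 * rho_w * nu)
d = 0.036 mm = 0.000036 m
rho_s - rho_w = 2691 - 1025 = 1666
Numerator = 1666 * 9.81 * (0.000036)^2 = 0.000021181124
Denominator = 18 * 1025 * 1e-6 = 0.018450
w = 0.001148 m/s

0.001148


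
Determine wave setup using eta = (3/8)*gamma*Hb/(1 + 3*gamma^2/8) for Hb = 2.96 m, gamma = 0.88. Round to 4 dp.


eta = (3/8) * gamma * Hb / (1 + 3*gamma^2/8)
Numerator = (3/8) * 0.88 * 2.96 = 0.976800
Denominator = 1 + 3*0.88^2/8 = 1 + 0.290400 = 1.290400
eta = 0.976800 / 1.290400
eta = 0.7570 m

0.7570


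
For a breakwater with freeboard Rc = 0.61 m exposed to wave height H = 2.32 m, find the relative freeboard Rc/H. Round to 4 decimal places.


Relative freeboard = Rc / H
= 0.61 / 2.32
= 0.2629

0.2629


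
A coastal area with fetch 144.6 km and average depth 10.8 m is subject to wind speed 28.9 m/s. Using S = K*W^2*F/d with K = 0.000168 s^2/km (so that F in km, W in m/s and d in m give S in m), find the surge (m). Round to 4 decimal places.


S = K * W^2 * F / d
W^2 = 28.9^2 = 835.21
S = 0.000168 * 835.21 * 144.6 / 10.8
Numerator = 0.000168 * 835.21 * 144.6 = 20.289589
S = 20.289589 / 10.8 = 1.8787 m

1.8787


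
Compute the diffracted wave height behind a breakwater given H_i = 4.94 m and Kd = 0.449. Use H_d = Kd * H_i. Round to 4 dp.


H_d = Kd * H_i
H_d = 0.449 * 4.94
H_d = 2.2181 m

2.2181


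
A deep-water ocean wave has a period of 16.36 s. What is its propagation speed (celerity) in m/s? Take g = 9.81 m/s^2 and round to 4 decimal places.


We use the deep-water celerity formula:
C = g * T / (2 * pi)
C = 9.81 * 16.36 / (2 * 3.14159...)
C = 160.491600 / 6.283185
C = 25.5430 m/s

25.5430


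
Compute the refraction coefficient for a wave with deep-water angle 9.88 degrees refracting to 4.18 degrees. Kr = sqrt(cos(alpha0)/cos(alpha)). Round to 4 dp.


Kr = sqrt(cos(alpha0) / cos(alpha))
cos(9.88) = 0.985169
cos(4.18) = 0.997340
Kr = sqrt(0.985169 / 0.997340)
Kr = sqrt(0.987797)
Kr = 0.9939

0.9939


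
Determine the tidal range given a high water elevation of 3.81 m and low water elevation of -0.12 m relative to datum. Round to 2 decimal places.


Tidal range = High water - Low water
Tidal range = 3.81 - (-0.12)
Tidal range = 3.93 m

3.93


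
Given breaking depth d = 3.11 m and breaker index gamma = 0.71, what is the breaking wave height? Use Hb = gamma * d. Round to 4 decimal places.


Hb = gamma * d
Hb = 0.71 * 3.11
Hb = 2.2081 m

2.2081


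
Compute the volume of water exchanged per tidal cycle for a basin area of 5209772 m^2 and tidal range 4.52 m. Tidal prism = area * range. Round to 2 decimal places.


Tidal prism = Area * Tidal range
P = 5209772 * 4.52
P = 23548169.44 m^3

23548169.44


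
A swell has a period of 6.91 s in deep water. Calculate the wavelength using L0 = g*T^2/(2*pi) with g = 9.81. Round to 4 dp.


L0 = g * T^2 / (2 * pi)
L0 = 9.81 * 6.91^2 / (2 * pi)
L0 = 9.81 * 47.7481 / 6.28319
L0 = 468.4089 / 6.28319
L0 = 74.5496 m

74.5496


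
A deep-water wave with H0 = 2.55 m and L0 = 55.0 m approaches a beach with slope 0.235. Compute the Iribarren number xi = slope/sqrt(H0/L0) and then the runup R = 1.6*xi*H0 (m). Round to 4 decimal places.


xi = slope / sqrt(H0/L0)
H0/L0 = 2.55/55.0 = 0.046364
sqrt(0.046364) = 0.215322
xi = 0.235 / 0.215322 = 1.091388
R = 1.6 * xi * H0 = 1.6 * 1.091388 * 2.55
R = 4.4529 m

4.4529


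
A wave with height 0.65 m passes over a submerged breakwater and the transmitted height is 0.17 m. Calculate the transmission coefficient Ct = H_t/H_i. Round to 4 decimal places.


Ct = H_t / H_i
Ct = 0.17 / 0.65
Ct = 0.2615

0.2615


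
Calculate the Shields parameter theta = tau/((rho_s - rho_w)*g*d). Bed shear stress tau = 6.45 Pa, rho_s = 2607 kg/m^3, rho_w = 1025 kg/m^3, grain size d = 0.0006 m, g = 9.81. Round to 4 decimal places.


theta = tau / ((rho_s - rho_w) * g * d)
rho_s - rho_w = 2607 - 1025 = 1582
Denominator = 1582 * 9.81 * 0.0006 = 9.311652
theta = 6.45 / 9.311652
theta = 0.6927

0.6927


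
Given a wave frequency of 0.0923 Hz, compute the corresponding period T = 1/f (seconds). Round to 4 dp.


T = 1 / f
T = 1 / 0.0923
T = 10.8342 s

10.8342


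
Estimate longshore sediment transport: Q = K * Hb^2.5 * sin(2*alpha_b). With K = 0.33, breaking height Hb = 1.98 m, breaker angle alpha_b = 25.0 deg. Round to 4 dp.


Q = K * Hb^2.5 * sin(2 * alpha_b)
Hb^2.5 = 1.98^2.5 = 5.516492
sin(2 * 25.0) = sin(50.0) = 0.766044
Q = 0.33 * 5.516492 * 0.766044
Q = 1.3945 m^3/s

1.3945


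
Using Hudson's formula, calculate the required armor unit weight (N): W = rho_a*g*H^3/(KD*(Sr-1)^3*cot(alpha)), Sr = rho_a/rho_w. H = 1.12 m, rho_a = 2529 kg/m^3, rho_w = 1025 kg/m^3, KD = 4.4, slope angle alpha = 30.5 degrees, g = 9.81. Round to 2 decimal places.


Sr = rho_a / rho_w = 2529 / 1025 = 2.467317
(Sr - 1) = 1.467317
(Sr - 1)^3 = 3.159162
cot(30.5) = 1 / tan(30.5) = 1 / 0.589045 = 1.697663
Numerator = 2529 * 9.81 * 1.12^3 = 34855.5472
Denominator = 4.4 * 3.159162 * 1.697663 = 23.598049
W = 34855.5472 / 23.598049
W = 1477.05 N

1477.05


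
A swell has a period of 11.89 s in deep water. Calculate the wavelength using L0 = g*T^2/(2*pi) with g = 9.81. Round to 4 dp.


L0 = g * T^2 / (2 * pi)
L0 = 9.81 * 11.89^2 / (2 * pi)
L0 = 9.81 * 141.3721 / 6.28319
L0 = 1386.8603 / 6.28319
L0 = 220.7257 m

220.7257


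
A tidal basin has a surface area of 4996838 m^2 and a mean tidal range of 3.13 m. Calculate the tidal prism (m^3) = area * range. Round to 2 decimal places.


Tidal prism = Area * Tidal range
P = 4996838 * 3.13
P = 15640102.94 m^3

15640102.94


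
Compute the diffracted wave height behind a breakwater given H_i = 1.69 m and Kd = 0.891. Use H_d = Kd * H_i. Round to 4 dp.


H_d = Kd * H_i
H_d = 0.891 * 1.69
H_d = 1.5058 m

1.5058


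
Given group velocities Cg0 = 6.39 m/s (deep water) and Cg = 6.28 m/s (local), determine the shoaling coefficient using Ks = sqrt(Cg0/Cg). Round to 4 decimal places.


Ks = sqrt(Cg0 / Cg)
Ks = sqrt(6.39 / 6.28)
Ks = sqrt(1.0175)
Ks = 1.0087

1.0087


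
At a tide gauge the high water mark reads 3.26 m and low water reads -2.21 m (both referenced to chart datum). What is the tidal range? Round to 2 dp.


Tidal range = High water - Low water
Tidal range = 3.26 - (-2.21)
Tidal range = 5.47 m

5.47


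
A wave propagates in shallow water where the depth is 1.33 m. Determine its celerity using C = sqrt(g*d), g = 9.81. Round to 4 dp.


Using the shallow-water approximation:
C = sqrt(g * d) = sqrt(9.81 * 1.33)
C = sqrt(13.0473)
C = 3.6121 m/s

3.6121


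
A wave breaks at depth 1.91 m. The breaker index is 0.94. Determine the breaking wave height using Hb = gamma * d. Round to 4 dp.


Hb = gamma * d
Hb = 0.94 * 1.91
Hb = 1.7954 m

1.7954


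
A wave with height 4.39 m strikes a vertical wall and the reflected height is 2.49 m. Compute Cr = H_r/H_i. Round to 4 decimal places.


Cr = H_r / H_i
Cr = 2.49 / 4.39
Cr = 0.5672

0.5672


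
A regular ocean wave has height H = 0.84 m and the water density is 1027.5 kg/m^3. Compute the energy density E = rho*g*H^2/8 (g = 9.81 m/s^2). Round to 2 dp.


E = (1/8) * rho * g * H^2
E = (1/8) * 1027.5 * 9.81 * 0.84^2
E = 0.125 * 1027.5 * 9.81 * 0.7056
E = 889.04 J/m^2

889.04


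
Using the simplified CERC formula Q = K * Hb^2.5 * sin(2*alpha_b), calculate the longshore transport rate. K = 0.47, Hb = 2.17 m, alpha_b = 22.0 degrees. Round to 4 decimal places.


Q = K * Hb^2.5 * sin(2 * alpha_b)
Hb^2.5 = 2.17^2.5 = 6.936643
sin(2 * 22.0) = sin(44.0) = 0.694658
Q = 0.47 * 6.936643 * 0.694658
Q = 2.2647 m^3/s

2.2647


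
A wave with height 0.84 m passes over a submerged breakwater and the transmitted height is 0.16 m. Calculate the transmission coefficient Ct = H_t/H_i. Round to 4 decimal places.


Ct = H_t / H_i
Ct = 0.16 / 0.84
Ct = 0.1905

0.1905


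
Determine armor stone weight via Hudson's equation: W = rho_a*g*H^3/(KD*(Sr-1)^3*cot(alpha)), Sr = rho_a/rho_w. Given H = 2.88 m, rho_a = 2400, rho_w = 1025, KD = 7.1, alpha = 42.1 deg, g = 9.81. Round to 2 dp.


Sr = rho_a / rho_w = 2400 / 1025 = 2.341463
(Sr - 1) = 1.341463
(Sr - 1)^3 = 2.413996
cot(42.1) = 1 / tan(42.1) = 1 / 0.903569 = 1.106722
Numerator = 2400 * 9.81 * 2.88^3 = 562416.0584
Denominator = 7.1 * 2.413996 * 1.106722 = 18.968516
W = 562416.0584 / 18.968516
W = 29649.98 N

29649.98


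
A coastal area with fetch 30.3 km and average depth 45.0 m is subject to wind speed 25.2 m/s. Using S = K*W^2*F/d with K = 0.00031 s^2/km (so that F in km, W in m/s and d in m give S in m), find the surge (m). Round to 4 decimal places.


S = K * W^2 * F / d
W^2 = 25.2^2 = 635.04
S = 0.00031 * 635.04 * 30.3 / 45.0
Numerator = 0.00031 * 635.04 * 30.3 = 5.964931
S = 5.964931 / 45.0 = 0.1326 m

0.1326


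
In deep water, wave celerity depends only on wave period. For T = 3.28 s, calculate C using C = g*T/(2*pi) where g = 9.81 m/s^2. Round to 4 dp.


We use the deep-water celerity formula:
C = g * T / (2 * pi)
C = 9.81 * 3.28 / (2 * 3.14159...)
C = 32.176800 / 6.283185
C = 5.1211 m/s

5.1211


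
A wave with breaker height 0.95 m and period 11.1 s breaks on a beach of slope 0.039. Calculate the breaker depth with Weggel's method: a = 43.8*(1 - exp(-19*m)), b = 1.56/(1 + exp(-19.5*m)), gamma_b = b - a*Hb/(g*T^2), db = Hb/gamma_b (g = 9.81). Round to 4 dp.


a = 43.8 * (1 - exp(-19 * m))
exp(-19 * 0.039) = exp(-0.7410) = 0.476637
a = 43.8 * (1 - 0.476637) = 22.923298
b = 1.56 / (1 + exp(-19.5 * m))
exp(-19.5 * 0.039) = exp(-0.7605) = 0.467433
b = 1.56 / (1 + 0.467433) = 1.063081
Hb / (g * T^2) = 0.95 / (9.81 * 11.1^2) = 0.95 / 1208.6901 = 0.00078597
gamma_b = b - a * Hb/(g*T^2) = 1.063081 - 22.923298 * 0.00078597 = 1.045064
db = Hb / gamma_b = 0.95 / 1.045064
db = 0.9090 m

0.9090


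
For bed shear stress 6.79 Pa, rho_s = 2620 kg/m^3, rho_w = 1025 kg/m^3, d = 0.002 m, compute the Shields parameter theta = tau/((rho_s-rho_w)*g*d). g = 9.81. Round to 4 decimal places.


theta = tau / ((rho_s - rho_w) * g * d)
rho_s - rho_w = 2620 - 1025 = 1595
Denominator = 1595 * 9.81 * 0.002 = 31.293900
theta = 6.79 / 31.293900
theta = 0.2170

0.2170


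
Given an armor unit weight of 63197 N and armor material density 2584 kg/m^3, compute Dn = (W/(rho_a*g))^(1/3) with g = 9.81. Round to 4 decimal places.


V = W / (rho_a * g)
V = 63197 / (2584 * 9.81)
V = 63197 / 25349.04
V = 2.493073 m^3
Dn = V^(1/3) = 2.493073^(1/3)
Dn = 1.3560 m

1.3560


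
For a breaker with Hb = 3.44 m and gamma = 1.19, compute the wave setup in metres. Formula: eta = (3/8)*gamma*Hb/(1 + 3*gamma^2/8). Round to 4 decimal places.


eta = (3/8) * gamma * Hb / (1 + 3*gamma^2/8)
Numerator = (3/8) * 1.19 * 3.44 = 1.535100
Denominator = 1 + 3*1.19^2/8 = 1 + 0.531038 = 1.531038
eta = 1.535100 / 1.531038
eta = 1.0027 m

1.0027


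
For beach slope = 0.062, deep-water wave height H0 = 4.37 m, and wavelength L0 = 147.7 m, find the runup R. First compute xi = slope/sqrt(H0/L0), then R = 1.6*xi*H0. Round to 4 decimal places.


xi = slope / sqrt(H0/L0)
H0/L0 = 4.37/147.7 = 0.029587
sqrt(0.029587) = 0.172009
xi = 0.062 / 0.172009 = 0.360447
R = 1.6 * xi * H0 = 1.6 * 0.360447 * 4.37
R = 2.5202 m

2.5202


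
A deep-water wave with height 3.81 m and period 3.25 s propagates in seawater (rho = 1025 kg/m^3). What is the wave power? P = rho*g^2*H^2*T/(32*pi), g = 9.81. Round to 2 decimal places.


P = rho * g^2 * H^2 * T / (32 * pi)
P = 1025 * 9.81^2 * 3.81^2 * 3.25 / (32 * pi)
P = 1025 * 96.2361 * 14.5161 * 3.25 / 100.53096
P = 46290.87 W/m

46290.87


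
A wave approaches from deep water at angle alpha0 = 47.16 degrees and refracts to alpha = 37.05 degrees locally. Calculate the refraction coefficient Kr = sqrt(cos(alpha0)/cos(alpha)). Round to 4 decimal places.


Kr = sqrt(cos(alpha0) / cos(alpha))
cos(47.16) = 0.679953
cos(37.05) = 0.798110
Kr = sqrt(0.679953 / 0.798110)
Kr = sqrt(0.851954)
Kr = 0.9230

0.9230


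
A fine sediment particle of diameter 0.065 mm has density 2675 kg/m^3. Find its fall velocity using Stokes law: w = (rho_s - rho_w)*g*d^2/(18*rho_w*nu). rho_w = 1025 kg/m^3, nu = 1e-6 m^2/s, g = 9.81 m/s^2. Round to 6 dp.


w = (rho_s - rho_w) * g * d^2 / (18 * rho_w * nu)
d = 0.065 mm = 0.000065 m
rho_s - rho_w = 2675 - 1025 = 1650
Numerator = 1650 * 9.81 * (0.000065)^2 = 0.000068387963
Denominator = 18 * 1025 * 1e-6 = 0.018450
w = 0.003707 m/s

0.003707


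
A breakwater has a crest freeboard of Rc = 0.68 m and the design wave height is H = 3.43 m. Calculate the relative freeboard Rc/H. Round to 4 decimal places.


Relative freeboard = Rc / H
= 0.68 / 3.43
= 0.1983

0.1983


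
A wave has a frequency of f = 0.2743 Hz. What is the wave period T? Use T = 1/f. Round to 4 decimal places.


T = 1 / f
T = 1 / 0.2743
T = 3.6456 s

3.6456


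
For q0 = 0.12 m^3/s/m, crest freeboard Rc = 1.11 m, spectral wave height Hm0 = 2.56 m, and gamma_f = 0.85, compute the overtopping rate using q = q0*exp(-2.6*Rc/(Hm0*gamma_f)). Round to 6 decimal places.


q = q0 * exp(-2.6 * Rc / (Hm0 * gamma_f))
Exponent = -2.6 * 1.11 / (2.56 * 0.85)
= -2.6 * 1.11 / 2.1760
= -1.326287
exp(-1.326287) = 0.265461
q = 0.12 * 0.265461
q = 0.031855 m^3/s/m

0.031855


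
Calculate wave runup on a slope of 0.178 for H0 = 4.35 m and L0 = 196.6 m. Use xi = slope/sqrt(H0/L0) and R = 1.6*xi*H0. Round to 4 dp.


xi = slope / sqrt(H0/L0)
H0/L0 = 4.35/196.6 = 0.022126
sqrt(0.022126) = 0.148749
xi = 0.178 / 0.148749 = 1.196650
R = 1.6 * xi * H0 = 1.6 * 1.196650 * 4.35
R = 8.3287 m

8.3287


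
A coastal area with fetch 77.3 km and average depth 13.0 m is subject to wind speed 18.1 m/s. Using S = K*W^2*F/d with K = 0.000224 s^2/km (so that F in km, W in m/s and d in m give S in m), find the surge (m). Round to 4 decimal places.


S = K * W^2 * F / d
W^2 = 18.1^2 = 327.61
S = 0.000224 * 327.61 * 77.3 / 13.0
Numerator = 0.000224 * 327.61 * 77.3 = 5.672633
S = 5.672633 / 13.0 = 0.4364 m

0.4364


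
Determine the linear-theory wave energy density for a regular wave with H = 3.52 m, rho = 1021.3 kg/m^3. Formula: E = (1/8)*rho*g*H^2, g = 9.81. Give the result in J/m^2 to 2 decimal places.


E = (1/8) * rho * g * H^2
E = (1/8) * 1021.3 * 9.81 * 3.52^2
E = 0.125 * 1021.3 * 9.81 * 12.3904
E = 15517.35 J/m^2

15517.35


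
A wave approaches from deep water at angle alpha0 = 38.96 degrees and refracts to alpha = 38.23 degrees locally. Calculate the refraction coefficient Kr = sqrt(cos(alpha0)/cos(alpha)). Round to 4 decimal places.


Kr = sqrt(cos(alpha0) / cos(alpha))
cos(38.96) = 0.777585
cos(38.23) = 0.785533
Kr = sqrt(0.777585 / 0.785533)
Kr = sqrt(0.989882)
Kr = 0.9949

0.9949


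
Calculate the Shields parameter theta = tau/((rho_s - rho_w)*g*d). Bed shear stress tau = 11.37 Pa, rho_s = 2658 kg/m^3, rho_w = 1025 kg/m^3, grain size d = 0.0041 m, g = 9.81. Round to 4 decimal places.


theta = tau / ((rho_s - rho_w) * g * d)
rho_s - rho_w = 2658 - 1025 = 1633
Denominator = 1633 * 9.81 * 0.0041 = 65.680893
theta = 11.37 / 65.680893
theta = 0.1731

0.1731


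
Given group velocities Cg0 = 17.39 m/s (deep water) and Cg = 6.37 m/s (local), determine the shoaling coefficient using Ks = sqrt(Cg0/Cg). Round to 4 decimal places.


Ks = sqrt(Cg0 / Cg)
Ks = sqrt(17.39 / 6.37)
Ks = sqrt(2.7300)
Ks = 1.6523

1.6523


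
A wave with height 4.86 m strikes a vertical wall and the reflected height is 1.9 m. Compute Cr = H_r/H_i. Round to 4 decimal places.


Cr = H_r / H_i
Cr = 1.9 / 4.86
Cr = 0.3909

0.3909


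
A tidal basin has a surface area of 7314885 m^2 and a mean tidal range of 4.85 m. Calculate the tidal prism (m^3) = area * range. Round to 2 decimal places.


Tidal prism = Area * Tidal range
P = 7314885 * 4.85
P = 35477192.25 m^3

35477192.25


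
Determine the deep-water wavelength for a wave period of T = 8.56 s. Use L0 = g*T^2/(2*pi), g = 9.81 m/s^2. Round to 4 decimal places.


L0 = g * T^2 / (2 * pi)
L0 = 9.81 * 8.56^2 / (2 * pi)
L0 = 9.81 * 73.2736 / 6.28319
L0 = 718.8140 / 6.28319
L0 = 114.4028 m

114.4028


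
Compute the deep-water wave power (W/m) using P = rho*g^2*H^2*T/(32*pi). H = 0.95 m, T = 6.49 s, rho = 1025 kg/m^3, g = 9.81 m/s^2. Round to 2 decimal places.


P = rho * g^2 * H^2 * T / (32 * pi)
P = 1025 * 9.81^2 * 0.95^2 * 6.49 / (32 * pi)
P = 1025 * 96.2361 * 0.9025 * 6.49 / 100.53096
P = 5747.17 W/m

5747.17


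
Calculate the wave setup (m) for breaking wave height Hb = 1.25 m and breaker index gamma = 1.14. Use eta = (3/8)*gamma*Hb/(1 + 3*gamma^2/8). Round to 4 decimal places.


eta = (3/8) * gamma * Hb / (1 + 3*gamma^2/8)
Numerator = (3/8) * 1.14 * 1.25 = 0.534375
Denominator = 1 + 3*1.14^2/8 = 1 + 0.487350 = 1.487350
eta = 0.534375 / 1.487350
eta = 0.3593 m

0.3593


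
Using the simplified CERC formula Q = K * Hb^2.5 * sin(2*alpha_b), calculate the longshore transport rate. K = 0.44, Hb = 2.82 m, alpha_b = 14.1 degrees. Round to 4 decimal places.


Q = K * Hb^2.5 * sin(2 * alpha_b)
Hb^2.5 = 2.82^2.5 = 13.354351
sin(2 * 14.1) = sin(28.2) = 0.472551
Q = 0.44 * 13.354351 * 0.472551
Q = 2.7767 m^3/s

2.7767


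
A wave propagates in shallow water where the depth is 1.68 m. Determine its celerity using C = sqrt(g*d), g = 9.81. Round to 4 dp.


Using the shallow-water approximation:
C = sqrt(g * d) = sqrt(9.81 * 1.68)
C = sqrt(16.4808)
C = 4.0597 m/s

4.0597


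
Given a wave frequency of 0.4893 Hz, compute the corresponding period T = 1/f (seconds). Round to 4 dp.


T = 1 / f
T = 1 / 0.4893
T = 2.0437 s

2.0437


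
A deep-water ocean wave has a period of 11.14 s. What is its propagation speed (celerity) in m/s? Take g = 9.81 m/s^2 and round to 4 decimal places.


We use the deep-water celerity formula:
C = g * T / (2 * pi)
C = 9.81 * 11.14 / (2 * 3.14159...)
C = 109.283400 / 6.283185
C = 17.3930 m/s

17.3930


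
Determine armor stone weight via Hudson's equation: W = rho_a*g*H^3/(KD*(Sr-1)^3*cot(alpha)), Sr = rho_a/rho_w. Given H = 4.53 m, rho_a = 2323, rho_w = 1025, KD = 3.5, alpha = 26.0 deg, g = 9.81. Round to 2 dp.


Sr = rho_a / rho_w = 2323 / 1025 = 2.266341
(Sr - 1) = 1.266341
(Sr - 1)^3 = 2.030731
cot(26.0) = 1 / tan(26.0) = 1 / 0.487733 = 2.050304
Numerator = 2323 * 9.81 * 4.53^3 = 2118423.6841
Denominator = 3.5 * 2.030731 * 2.050304 = 14.572657
W = 2118423.6841 / 14.572657
W = 145369.76 N

145369.76


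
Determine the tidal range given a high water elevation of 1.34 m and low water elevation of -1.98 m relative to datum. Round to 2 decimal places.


Tidal range = High water - Low water
Tidal range = 1.34 - (-1.98)
Tidal range = 3.32 m

3.32


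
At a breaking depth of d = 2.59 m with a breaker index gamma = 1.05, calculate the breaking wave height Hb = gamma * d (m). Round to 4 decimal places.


Hb = gamma * d
Hb = 1.05 * 2.59
Hb = 2.7195 m

2.7195


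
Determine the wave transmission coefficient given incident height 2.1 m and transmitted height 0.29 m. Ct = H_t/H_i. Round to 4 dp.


Ct = H_t / H_i
Ct = 0.29 / 2.1
Ct = 0.1381

0.1381


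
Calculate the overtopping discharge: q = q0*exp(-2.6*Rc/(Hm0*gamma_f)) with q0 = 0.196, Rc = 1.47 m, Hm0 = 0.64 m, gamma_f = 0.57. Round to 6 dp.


q = q0 * exp(-2.6 * Rc / (Hm0 * gamma_f))
Exponent = -2.6 * 1.47 / (0.64 * 0.57)
= -2.6 * 1.47 / 0.3648
= -10.476974
exp(-10.476974) = 0.000028
q = 0.196 * 0.000028
q = 0.000006 m^3/s/m

0.000006


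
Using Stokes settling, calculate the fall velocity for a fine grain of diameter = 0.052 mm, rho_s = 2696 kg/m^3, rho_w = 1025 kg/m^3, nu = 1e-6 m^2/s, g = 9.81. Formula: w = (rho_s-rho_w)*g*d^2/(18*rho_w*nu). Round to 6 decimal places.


w = (rho_s - rho_w) * g * d^2 / (18 * rho_w * nu)
d = 0.052 mm = 0.000052 m
rho_s - rho_w = 2696 - 1025 = 1671
Numerator = 1671 * 9.81 * (0.000052)^2 = 0.000044325347
Denominator = 18 * 1025 * 1e-6 = 0.018450
w = 0.002402 m/s

0.002402


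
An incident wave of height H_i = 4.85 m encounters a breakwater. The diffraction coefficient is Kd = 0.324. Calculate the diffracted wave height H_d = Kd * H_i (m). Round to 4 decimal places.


H_d = Kd * H_i
H_d = 0.324 * 4.85
H_d = 1.5714 m

1.5714


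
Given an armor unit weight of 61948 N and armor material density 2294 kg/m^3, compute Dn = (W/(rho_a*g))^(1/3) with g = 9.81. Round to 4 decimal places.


V = W / (rho_a * g)
V = 61948 / (2294 * 9.81)
V = 61948 / 22504.14
V = 2.752738 m^3
Dn = V^(1/3) = 2.752738^(1/3)
Dn = 1.4015 m

1.4015


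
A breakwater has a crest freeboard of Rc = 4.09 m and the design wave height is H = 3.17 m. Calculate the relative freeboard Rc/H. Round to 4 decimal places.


Relative freeboard = Rc / H
= 4.09 / 3.17
= 1.2902

1.2902


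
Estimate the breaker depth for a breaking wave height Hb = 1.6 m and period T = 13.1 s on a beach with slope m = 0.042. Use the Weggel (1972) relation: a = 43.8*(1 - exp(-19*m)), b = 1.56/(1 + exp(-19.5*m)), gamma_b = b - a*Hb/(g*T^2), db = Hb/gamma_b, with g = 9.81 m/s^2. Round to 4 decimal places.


a = 43.8 * (1 - exp(-19 * m))
exp(-19 * 0.042) = exp(-0.7980) = 0.450229
a = 43.8 * (1 - 0.450229) = 24.079991
b = 1.56 / (1 + exp(-19.5 * m))
exp(-19.5 * 0.042) = exp(-0.8190) = 0.440872
b = 1.56 / (1 + 0.440872) = 1.082677
Hb / (g * T^2) = 1.6 / (9.81 * 13.1^2) = 1.6 / 1683.4941 = 0.00095040
gamma_b = b - a * Hb/(g*T^2) = 1.082677 - 24.079991 * 0.00095040 = 1.059792
db = Hb / gamma_b = 1.6 / 1.059792
db = 1.5097 m

1.5097


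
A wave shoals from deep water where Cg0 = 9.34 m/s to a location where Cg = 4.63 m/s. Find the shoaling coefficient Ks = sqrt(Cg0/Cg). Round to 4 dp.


Ks = sqrt(Cg0 / Cg)
Ks = sqrt(9.34 / 4.63)
Ks = sqrt(2.0173)
Ks = 1.4203

1.4203


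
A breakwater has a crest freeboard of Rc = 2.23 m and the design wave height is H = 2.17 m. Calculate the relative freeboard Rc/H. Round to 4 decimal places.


Relative freeboard = Rc / H
= 2.23 / 2.17
= 1.0276

1.0276


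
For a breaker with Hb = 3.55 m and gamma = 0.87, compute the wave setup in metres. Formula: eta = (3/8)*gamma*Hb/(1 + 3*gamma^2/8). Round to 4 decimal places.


eta = (3/8) * gamma * Hb / (1 + 3*gamma^2/8)
Numerator = (3/8) * 0.87 * 3.55 = 1.158187
Denominator = 1 + 3*0.87^2/8 = 1 + 0.283838 = 1.283838
eta = 1.158187 / 1.283838
eta = 0.9021 m

0.9021


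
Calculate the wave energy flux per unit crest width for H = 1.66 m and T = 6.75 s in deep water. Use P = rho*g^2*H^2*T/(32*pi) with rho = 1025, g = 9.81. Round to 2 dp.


P = rho * g^2 * H^2 * T / (32 * pi)
P = 1025 * 9.81^2 * 1.66^2 * 6.75 / (32 * pi)
P = 1025 * 96.2361 * 2.7556 * 6.75 / 100.53096
P = 18250.80 W/m

18250.80


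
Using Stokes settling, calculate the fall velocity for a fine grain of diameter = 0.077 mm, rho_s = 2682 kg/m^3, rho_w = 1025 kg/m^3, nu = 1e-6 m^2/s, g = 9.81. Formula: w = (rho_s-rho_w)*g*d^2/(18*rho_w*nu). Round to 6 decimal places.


w = (rho_s - rho_w) * g * d^2 / (18 * rho_w * nu)
d = 0.077 mm = 0.000077 m
rho_s - rho_w = 2682 - 1025 = 1657
Numerator = 1657 * 9.81 * (0.000077)^2 = 0.000096376903
Denominator = 18 * 1025 * 1e-6 = 0.018450
w = 0.005224 m/s

0.005224


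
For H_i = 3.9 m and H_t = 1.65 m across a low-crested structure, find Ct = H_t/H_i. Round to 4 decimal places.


Ct = H_t / H_i
Ct = 1.65 / 3.9
Ct = 0.4231

0.4231


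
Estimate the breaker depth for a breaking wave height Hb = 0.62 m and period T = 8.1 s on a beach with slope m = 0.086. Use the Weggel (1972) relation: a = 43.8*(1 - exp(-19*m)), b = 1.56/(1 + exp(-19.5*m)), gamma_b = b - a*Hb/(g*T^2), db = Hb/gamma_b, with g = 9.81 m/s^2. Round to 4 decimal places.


a = 43.8 * (1 - exp(-19 * m))
exp(-19 * 0.086) = exp(-1.6340) = 0.195147
a = 43.8 * (1 - 0.195147) = 35.252543
b = 1.56 / (1 + exp(-19.5 * m))
exp(-19.5 * 0.086) = exp(-1.6770) = 0.186934
b = 1.56 / (1 + 0.186934) = 1.314311
Hb / (g * T^2) = 0.62 / (9.81 * 8.1^2) = 0.62 / 643.6341 = 0.00096328
gamma_b = b - a * Hb/(g*T^2) = 1.314311 - 35.252543 * 0.00096328 = 1.280353
db = Hb / gamma_b = 0.62 / 1.280353
db = 0.4842 m

0.4842


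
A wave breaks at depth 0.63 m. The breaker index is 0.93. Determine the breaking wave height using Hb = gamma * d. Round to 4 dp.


Hb = gamma * d
Hb = 0.93 * 0.63
Hb = 0.5859 m

0.5859


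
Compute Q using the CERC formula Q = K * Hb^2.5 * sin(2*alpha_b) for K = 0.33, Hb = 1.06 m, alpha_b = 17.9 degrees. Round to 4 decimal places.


Q = K * Hb^2.5 * sin(2 * alpha_b)
Hb^2.5 = 1.06^2.5 = 1.156817
sin(2 * 17.9) = sin(35.8) = 0.584958
Q = 0.33 * 1.156817 * 0.584958
Q = 0.2233 m^3/s

0.2233


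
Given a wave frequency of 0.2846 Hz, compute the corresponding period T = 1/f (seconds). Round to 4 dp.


T = 1 / f
T = 1 / 0.2846
T = 3.5137 s

3.5137


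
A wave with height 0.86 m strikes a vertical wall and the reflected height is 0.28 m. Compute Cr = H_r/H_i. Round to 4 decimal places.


Cr = H_r / H_i
Cr = 0.28 / 0.86
Cr = 0.3256

0.3256


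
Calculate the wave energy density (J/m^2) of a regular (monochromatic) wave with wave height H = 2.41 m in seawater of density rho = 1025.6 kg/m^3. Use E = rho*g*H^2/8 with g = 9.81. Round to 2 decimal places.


E = (1/8) * rho * g * H^2
E = (1/8) * 1025.6 * 9.81 * 2.41^2
E = 0.125 * 1025.6 * 9.81 * 5.8081
E = 7304.51 J/m^2

7304.51


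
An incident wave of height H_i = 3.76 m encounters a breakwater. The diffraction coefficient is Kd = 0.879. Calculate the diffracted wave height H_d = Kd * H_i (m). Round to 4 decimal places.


H_d = Kd * H_i
H_d = 0.879 * 3.76
H_d = 3.3050 m

3.3050


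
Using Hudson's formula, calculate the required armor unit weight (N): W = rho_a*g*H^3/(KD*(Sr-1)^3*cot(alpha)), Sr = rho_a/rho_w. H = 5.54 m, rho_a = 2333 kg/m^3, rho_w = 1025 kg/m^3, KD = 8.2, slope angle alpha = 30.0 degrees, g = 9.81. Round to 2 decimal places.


Sr = rho_a / rho_w = 2333 / 1025 = 2.276098
(Sr - 1) = 1.276098
(Sr - 1)^3 = 2.078029
cot(30.0) = 1 / tan(30.0) = 1 / 0.577350 = 1.732051
Numerator = 2333 * 9.81 * 5.54^3 = 3891464.2081
Denominator = 8.2 * 2.078029 * 1.732051 = 29.513867
W = 3891464.2081 / 29.513867
W = 131852.06 N

131852.06


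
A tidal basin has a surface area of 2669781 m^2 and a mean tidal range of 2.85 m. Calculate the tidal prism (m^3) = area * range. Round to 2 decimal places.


Tidal prism = Area * Tidal range
P = 2669781 * 2.85
P = 7608875.85 m^3

7608875.85


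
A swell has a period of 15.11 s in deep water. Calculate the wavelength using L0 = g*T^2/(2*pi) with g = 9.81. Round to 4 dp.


L0 = g * T^2 / (2 * pi)
L0 = 9.81 * 15.11^2 / (2 * pi)
L0 = 9.81 * 228.3121 / 6.28319
L0 = 2239.7417 / 6.28319
L0 = 356.4660 m

356.4660


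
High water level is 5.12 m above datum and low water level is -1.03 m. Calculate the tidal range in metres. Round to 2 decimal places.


Tidal range = High water - Low water
Tidal range = 5.12 - (-1.03)
Tidal range = 6.15 m

6.15


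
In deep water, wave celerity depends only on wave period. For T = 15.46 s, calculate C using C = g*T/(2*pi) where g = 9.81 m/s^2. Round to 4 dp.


We use the deep-water celerity formula:
C = g * T / (2 * pi)
C = 9.81 * 15.46 / (2 * 3.14159...)
C = 151.662600 / 6.283185
C = 24.1379 m/s

24.1379


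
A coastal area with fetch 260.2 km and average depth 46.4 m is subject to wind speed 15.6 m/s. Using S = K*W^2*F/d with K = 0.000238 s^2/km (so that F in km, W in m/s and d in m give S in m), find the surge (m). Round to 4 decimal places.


S = K * W^2 * F / d
W^2 = 15.6^2 = 243.36
S = 0.000238 * 243.36 * 260.2 / 46.4
Numerator = 0.000238 * 243.36 * 260.2 = 15.070701
S = 15.070701 / 46.4 = 0.3248 m

0.3248


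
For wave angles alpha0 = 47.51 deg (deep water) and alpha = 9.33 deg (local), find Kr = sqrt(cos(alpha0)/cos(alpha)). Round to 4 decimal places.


Kr = sqrt(cos(alpha0) / cos(alpha))
cos(47.51) = 0.675462
cos(9.33) = 0.986771
Kr = sqrt(0.675462 / 0.986771)
Kr = sqrt(0.684517)
Kr = 0.8274

0.8274


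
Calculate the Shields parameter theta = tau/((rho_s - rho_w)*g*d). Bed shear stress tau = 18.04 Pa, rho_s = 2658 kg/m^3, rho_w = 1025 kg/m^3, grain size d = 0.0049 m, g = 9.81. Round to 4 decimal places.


theta = tau / ((rho_s - rho_w) * g * d)
rho_s - rho_w = 2658 - 1025 = 1633
Denominator = 1633 * 9.81 * 0.0049 = 78.496677
theta = 18.04 / 78.496677
theta = 0.2298

0.2298


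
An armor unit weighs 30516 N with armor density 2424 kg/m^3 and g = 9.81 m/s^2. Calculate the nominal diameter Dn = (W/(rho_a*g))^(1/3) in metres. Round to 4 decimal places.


V = W / (rho_a * g)
V = 30516 / (2424 * 9.81)
V = 30516 / 23779.44
V = 1.283293 m^3
Dn = V^(1/3) = 1.283293^(1/3)
Dn = 1.0867 m

1.0867


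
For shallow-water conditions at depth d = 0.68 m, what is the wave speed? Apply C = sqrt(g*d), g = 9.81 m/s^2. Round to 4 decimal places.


Using the shallow-water approximation:
C = sqrt(g * d) = sqrt(9.81 * 0.68)
C = sqrt(6.6708)
C = 2.5828 m/s

2.5828


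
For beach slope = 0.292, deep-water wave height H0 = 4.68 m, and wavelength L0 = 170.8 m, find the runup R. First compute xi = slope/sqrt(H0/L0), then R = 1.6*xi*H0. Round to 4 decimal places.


xi = slope / sqrt(H0/L0)
H0/L0 = 4.68/170.8 = 0.027400
sqrt(0.027400) = 0.165531
xi = 0.292 / 0.165531 = 1.764021
R = 1.6 * xi * H0 = 1.6 * 1.764021 * 4.68
R = 13.2090 m

13.2090


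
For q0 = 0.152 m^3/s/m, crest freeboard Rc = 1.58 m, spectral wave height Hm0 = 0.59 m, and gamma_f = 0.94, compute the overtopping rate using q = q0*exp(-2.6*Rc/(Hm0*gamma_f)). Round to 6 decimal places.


q = q0 * exp(-2.6 * Rc / (Hm0 * gamma_f))
Exponent = -2.6 * 1.58 / (0.59 * 0.94)
= -2.6 * 1.58 / 0.5546
= -7.407140
exp(-7.407140) = 0.000607
q = 0.152 * 0.000607
q = 0.000092 m^3/s/m

0.000092


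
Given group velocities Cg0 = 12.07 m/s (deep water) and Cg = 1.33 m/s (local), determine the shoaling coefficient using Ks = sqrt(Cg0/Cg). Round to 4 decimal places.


Ks = sqrt(Cg0 / Cg)
Ks = sqrt(12.07 / 1.33)
Ks = sqrt(9.0752)
Ks = 3.0125

3.0125


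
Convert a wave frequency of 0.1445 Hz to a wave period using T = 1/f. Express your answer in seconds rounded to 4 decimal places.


T = 1 / f
T = 1 / 0.1445
T = 6.9204 s

6.9204


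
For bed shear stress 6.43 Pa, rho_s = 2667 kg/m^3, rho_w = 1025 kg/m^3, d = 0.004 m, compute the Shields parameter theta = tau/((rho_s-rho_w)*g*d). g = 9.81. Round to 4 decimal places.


theta = tau / ((rho_s - rho_w) * g * d)
rho_s - rho_w = 2667 - 1025 = 1642
Denominator = 1642 * 9.81 * 0.004 = 64.432080
theta = 6.43 / 64.432080
theta = 0.0998

0.0998


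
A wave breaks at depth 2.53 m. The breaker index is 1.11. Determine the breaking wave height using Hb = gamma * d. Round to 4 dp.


Hb = gamma * d
Hb = 1.11 * 2.53
Hb = 2.8083 m

2.8083


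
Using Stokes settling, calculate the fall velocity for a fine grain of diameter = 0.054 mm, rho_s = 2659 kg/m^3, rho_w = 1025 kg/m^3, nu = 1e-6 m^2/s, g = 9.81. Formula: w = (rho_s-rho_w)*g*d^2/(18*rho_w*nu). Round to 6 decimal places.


w = (rho_s - rho_w) * g * d^2 / (18 * rho_w * nu)
d = 0.054 mm = 0.000054 m
rho_s - rho_w = 2659 - 1025 = 1634
Numerator = 1634 * 9.81 * (0.000054)^2 = 0.000046742139
Denominator = 18 * 1025 * 1e-6 = 0.018450
w = 0.002533 m/s

0.002533


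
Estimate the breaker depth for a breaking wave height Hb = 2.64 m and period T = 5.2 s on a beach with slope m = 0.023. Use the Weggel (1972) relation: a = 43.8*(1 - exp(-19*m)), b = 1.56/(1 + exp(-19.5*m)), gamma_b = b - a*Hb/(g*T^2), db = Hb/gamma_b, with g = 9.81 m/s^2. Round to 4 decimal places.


a = 43.8 * (1 - exp(-19 * m))
exp(-19 * 0.023) = exp(-0.4370) = 0.645971
a = 43.8 * (1 - 0.645971) = 15.506451
b = 1.56 / (1 + exp(-19.5 * m))
exp(-19.5 * 0.023) = exp(-0.4485) = 0.638585
b = 1.56 / (1 + 0.638585) = 0.952041
Hb / (g * T^2) = 2.64 / (9.81 * 5.2^2) = 2.64 / 265.2624 = 0.00995241
gamma_b = b - a * Hb/(g*T^2) = 0.952041 - 15.506451 * 0.00995241 = 0.797714
db = Hb / gamma_b = 2.64 / 0.797714
db = 3.3095 m

3.3095


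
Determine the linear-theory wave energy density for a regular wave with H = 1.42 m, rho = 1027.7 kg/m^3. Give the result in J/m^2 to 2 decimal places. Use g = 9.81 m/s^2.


E = (1/8) * rho * g * H^2
E = (1/8) * 1027.7 * 9.81 * 1.42^2
E = 0.125 * 1027.7 * 9.81 * 2.0164
E = 2541.10 J/m^2

2541.10


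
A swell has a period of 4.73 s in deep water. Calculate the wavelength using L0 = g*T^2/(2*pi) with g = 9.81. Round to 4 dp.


L0 = g * T^2 / (2 * pi)
L0 = 9.81 * 4.73^2 / (2 * pi)
L0 = 9.81 * 22.3729 / 6.28319
L0 = 219.4781 / 6.28319
L0 = 34.9310 m

34.9310


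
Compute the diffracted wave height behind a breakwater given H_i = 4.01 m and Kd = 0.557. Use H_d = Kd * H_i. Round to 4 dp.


H_d = Kd * H_i
H_d = 0.557 * 4.01
H_d = 2.2336 m

2.2336


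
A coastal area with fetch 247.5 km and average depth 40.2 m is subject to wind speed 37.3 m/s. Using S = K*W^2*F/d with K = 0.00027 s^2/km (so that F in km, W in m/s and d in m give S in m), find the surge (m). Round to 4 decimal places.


S = K * W^2 * F / d
W^2 = 37.3^2 = 1391.29
S = 0.00027 * 1391.29 * 247.5 / 40.2
Numerator = 0.00027 * 1391.29 * 247.5 = 92.972954
S = 92.972954 / 40.2 = 2.3128 m

2.3128


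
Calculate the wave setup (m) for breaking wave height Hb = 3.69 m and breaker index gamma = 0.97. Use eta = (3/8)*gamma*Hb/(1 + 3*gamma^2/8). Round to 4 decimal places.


eta = (3/8) * gamma * Hb / (1 + 3*gamma^2/8)
Numerator = (3/8) * 0.97 * 3.69 = 1.342237
Denominator = 1 + 3*0.97^2/8 = 1 + 0.352838 = 1.352838
eta = 1.342237 / 1.352838
eta = 0.9922 m

0.9922


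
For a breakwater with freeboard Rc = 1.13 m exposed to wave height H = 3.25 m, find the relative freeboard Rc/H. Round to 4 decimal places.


Relative freeboard = Rc / H
= 1.13 / 3.25
= 0.3477

0.3477


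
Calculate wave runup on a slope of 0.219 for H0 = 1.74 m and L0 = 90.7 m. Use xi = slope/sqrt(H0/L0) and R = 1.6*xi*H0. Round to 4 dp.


xi = slope / sqrt(H0/L0)
H0/L0 = 1.74/90.7 = 0.019184
sqrt(0.019184) = 0.138507
xi = 0.219 / 0.138507 = 1.581150
R = 1.6 * xi * H0 = 1.6 * 1.581150 * 1.74
R = 4.4019 m

4.4019


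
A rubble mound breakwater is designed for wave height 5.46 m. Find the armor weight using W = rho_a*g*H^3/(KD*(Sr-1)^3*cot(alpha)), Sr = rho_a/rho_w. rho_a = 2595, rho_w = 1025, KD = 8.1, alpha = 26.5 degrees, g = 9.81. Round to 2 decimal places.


Sr = rho_a / rho_w = 2595 / 1025 = 2.531707
(Sr - 1) = 1.531707
(Sr - 1)^3 = 3.593580
cot(26.5) = 1 / tan(26.5) = 1 / 0.498582 = 2.005690
Numerator = 2595 * 9.81 * 5.46^3 = 4143661.7620
Denominator = 8.1 * 3.593580 * 2.005690 = 58.381618
W = 4143661.7620 / 58.381618
W = 70975.45 N

70975.45


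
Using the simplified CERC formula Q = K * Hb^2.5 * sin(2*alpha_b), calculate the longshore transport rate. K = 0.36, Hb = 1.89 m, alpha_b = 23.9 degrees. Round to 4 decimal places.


Q = K * Hb^2.5 * sin(2 * alpha_b)
Hb^2.5 = 1.89^2.5 = 4.910826
sin(2 * 23.9) = sin(47.8) = 0.740805
Q = 0.36 * 4.910826 * 0.740805
Q = 1.3097 m^3/s

1.3097


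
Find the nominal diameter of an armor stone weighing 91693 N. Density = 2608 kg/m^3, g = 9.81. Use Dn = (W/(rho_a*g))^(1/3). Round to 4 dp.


V = W / (rho_a * g)
V = 91693 / (2608 * 9.81)
V = 91693 / 25584.48
V = 3.583931 m^3
Dn = V^(1/3) = 3.583931^(1/3)
Dn = 1.5303 m

1.5303


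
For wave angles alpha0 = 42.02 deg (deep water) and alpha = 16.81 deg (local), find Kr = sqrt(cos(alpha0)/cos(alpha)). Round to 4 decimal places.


Kr = sqrt(cos(alpha0) / cos(alpha))
cos(42.02) = 0.742911
cos(16.81) = 0.957269
Kr = sqrt(0.742911 / 0.957269)
Kr = sqrt(0.776074)
Kr = 0.8810

0.8810


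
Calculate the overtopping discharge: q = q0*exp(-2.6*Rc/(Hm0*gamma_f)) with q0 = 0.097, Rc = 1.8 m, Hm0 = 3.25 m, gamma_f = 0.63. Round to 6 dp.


q = q0 * exp(-2.6 * Rc / (Hm0 * gamma_f))
Exponent = -2.6 * 1.8 / (3.25 * 0.63)
= -2.6 * 1.8 / 2.0475
= -2.285714
exp(-2.285714) = 0.101701
q = 0.097 * 0.101701
q = 0.009865 m^3/s/m

0.009865


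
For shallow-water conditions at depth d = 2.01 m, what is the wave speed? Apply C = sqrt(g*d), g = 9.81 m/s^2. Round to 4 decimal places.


Using the shallow-water approximation:
C = sqrt(g * d) = sqrt(9.81 * 2.01)
C = sqrt(19.7181)
C = 4.4405 m/s

4.4405


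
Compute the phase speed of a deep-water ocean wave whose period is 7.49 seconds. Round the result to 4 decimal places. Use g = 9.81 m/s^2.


We use the deep-water celerity formula:
C = g * T / (2 * pi)
C = 9.81 * 7.49 / (2 * 3.14159...)
C = 73.476900 / 6.283185
C = 11.6942 m/s

11.6942


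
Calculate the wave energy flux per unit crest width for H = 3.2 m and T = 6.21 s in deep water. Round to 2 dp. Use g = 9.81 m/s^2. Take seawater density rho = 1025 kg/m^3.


P = rho * g^2 * H^2 * T / (32 * pi)
P = 1025 * 9.81^2 * 3.2^2 * 6.21 / (32 * pi)
P = 1025 * 96.2361 * 10.2400 * 6.21 / 100.53096
P = 62395.55 W/m

62395.55


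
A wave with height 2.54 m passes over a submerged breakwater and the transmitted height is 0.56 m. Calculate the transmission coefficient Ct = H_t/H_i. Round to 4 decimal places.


Ct = H_t / H_i
Ct = 0.56 / 2.54
Ct = 0.2205

0.2205
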